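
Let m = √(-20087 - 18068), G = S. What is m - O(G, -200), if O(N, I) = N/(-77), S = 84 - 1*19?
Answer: 65/77 + I*√38155 ≈ 0.84416 + 195.33*I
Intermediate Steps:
S = 65 (S = 84 - 19 = 65)
G = 65
m = I*√38155 (m = √(-38155) = I*√38155 ≈ 195.33*I)
O(N, I) = -N/77 (O(N, I) = N*(-1/77) = -N/77)
m - O(G, -200) = I*√38155 - (-1)*65/77 = I*√38155 - 1*(-65/77) = I*√38155 + 65/77 = 65/77 + I*√38155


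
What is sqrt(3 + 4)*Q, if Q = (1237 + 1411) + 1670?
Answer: 4318*sqrt(7) ≈ 11424.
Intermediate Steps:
Q = 4318 (Q = 2648 + 1670 = 4318)
sqrt(3 + 4)*Q = sqrt(3 + 4)*4318 = sqrt(7)*4318 = 4318*sqrt(7)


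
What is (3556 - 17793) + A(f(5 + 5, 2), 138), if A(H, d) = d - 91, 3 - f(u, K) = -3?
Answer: -14190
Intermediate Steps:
f(u, K) = 6 (f(u, K) = 3 - 1*(-3) = 3 + 3 = 6)
A(H, d) = -91 + d
(3556 - 17793) + A(f(5 + 5, 2), 138) = (3556 - 17793) + (-91 + 138) = -14237 + 47 = -14190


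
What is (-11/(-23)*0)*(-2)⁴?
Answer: 0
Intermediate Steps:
(-11/(-23)*0)*(-2)⁴ = (-11*(-1/23)*0)*16 = ((11/23)*0)*16 = 0*16 = 0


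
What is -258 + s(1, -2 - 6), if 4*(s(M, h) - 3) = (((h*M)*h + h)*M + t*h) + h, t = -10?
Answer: -223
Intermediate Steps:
s(M, h) = 3 - 9*h/4 + M*(h + M*h**2)/4 (s(M, h) = 3 + ((((h*M)*h + h)*M - 10*h) + h)/4 = 3 + ((((M*h)*h + h)*M - 10*h) + h)/4 = 3 + (((M*h**2 + h)*M - 10*h) + h)/4 = 3 + (((h + M*h**2)*M - 10*h) + h)/4 = 3 + ((M*(h + M*h**2) - 10*h) + h)/4 = 3 + ((-10*h + M*(h + M*h**2)) + h)/4 = 3 + (-9*h + M*(h + M*h**2))/4 = 3 + (-9*h/4 + M*(h + M*h**2)/4) = 3 - 9*h/4 + M*(h + M*h**2)/4)
-258 + s(1, -2 - 6) = -258 + (3 - 9*(-2 - 6)/4 + (1/4)*1*(-2 - 6) + (1/4)*1**2*(-2 - 6)**2) = -258 + (3 - 9/4*(-8) + (1/4)*1*(-8) + (1/4)*1*(-8)**2) = -258 + (3 + 18 - 2 + (1/4)*1*64) = -258 + (3 + 18 - 2 + 16) = -258 + 35 = -223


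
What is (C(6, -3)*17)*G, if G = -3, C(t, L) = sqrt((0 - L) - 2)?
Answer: -51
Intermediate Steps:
C(t, L) = sqrt(-2 - L) (C(t, L) = sqrt(-L - 2) = sqrt(-2 - L))
(C(6, -3)*17)*G = (sqrt(-2 - 1*(-3))*17)*(-3) = (sqrt(-2 + 3)*17)*(-3) = (sqrt(1)*17)*(-3) = (1*17)*(-3) = 17*(-3) = -51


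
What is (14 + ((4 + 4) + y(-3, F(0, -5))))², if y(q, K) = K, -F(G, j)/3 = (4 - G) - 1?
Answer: 169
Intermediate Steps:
F(G, j) = -9 + 3*G (F(G, j) = -3*((4 - G) - 1) = -3*(3 - G) = -9 + 3*G)
(14 + ((4 + 4) + y(-3, F(0, -5))))² = (14 + ((4 + 4) + (-9 + 3*0)))² = (14 + (8 + (-9 + 0)))² = (14 + (8 - 9))² = (14 - 1)² = 13² = 169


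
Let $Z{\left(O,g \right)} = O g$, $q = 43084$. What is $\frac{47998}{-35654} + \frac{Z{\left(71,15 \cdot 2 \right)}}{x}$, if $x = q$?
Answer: $- \frac{498000703}{384029234} \approx -1.2968$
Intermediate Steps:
$x = 43084$
$\frac{47998}{-35654} + \frac{Z{\left(71,15 \cdot 2 \right)}}{x} = \frac{47998}{-35654} + \frac{71 \cdot 15 \cdot 2}{43084} = 47998 \left(- \frac{1}{35654}\right) + 71 \cdot 30 \cdot \frac{1}{43084} = - \frac{23999}{17827} + 2130 \cdot \frac{1}{43084} = - \frac{23999}{17827} + \frac{1065}{21542} = - \frac{498000703}{384029234}$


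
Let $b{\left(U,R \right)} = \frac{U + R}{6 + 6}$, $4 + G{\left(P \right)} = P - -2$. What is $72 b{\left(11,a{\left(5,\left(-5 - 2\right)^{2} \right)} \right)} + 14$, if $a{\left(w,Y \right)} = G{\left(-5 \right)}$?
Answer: $38$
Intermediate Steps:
$G{\left(P \right)} = -2 + P$ ($G{\left(P \right)} = -4 + \left(P - -2\right) = -4 + \left(P + 2\right) = -4 + \left(2 + P\right) = -2 + P$)
$a{\left(w,Y \right)} = -7$ ($a{\left(w,Y \right)} = -2 - 5 = -7$)
$b{\left(U,R \right)} = \frac{R}{12} + \frac{U}{12}$ ($b{\left(U,R \right)} = \frac{R + U}{12} = \left(R + U\right) \frac{1}{12} = \frac{R}{12} + \frac{U}{12}$)
$72 b{\left(11,a{\left(5,\left(-5 - 2\right)^{2} \right)} \right)} + 14 = 72 \left(\frac{1}{12} \left(-7\right) + \frac{1}{12} \cdot 11\right) + 14 = 72 \left(- \frac{7}{12} + \frac{11}{12}\right) + 14 = 72 \cdot \frac{1}{3} + 14 = 24 + 14 = 38$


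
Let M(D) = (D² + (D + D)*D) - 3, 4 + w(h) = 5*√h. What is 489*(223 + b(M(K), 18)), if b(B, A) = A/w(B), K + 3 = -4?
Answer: 3057717/28 ≈ 1.0920e+5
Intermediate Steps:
K = -7 (K = -3 - 4 = -7)
w(h) = -4 + 5*√h
M(D) = -3 + 3*D² (M(D) = (D² + (2*D)*D) - 3 = (D² + 2*D²) - 3 = 3*D² - 3 = -3 + 3*D²)
b(B, A) = A/(-4 + 5*√B)
489*(223 + b(M(K), 18)) = 489*(223 + 18/(-4 + 5*√(-3 + 3*(-7)²))) = 489*(223 + 18/(-4 + 5*√(-3 + 3*49))) = 489*(223 + 18/(-4 + 5*√(-3 + 147))) = 489*(223 + 18/(-4 + 5*√144)) = 489*(223 + 18/(-4 + 5*12)) = 489*(223 + 18/(-4 + 60)) = 489*(223 + 18/56) = 489*(223 + 18*(1/56)) = 489*(223 + 9/28) = 489*(6253/28) = 3057717/28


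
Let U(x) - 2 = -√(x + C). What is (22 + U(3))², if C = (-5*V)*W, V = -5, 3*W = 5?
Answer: (72 - √402)²/9 ≈ 299.87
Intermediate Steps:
W = 5/3 (W = (⅓)*5 = 5/3 ≈ 1.6667)
C = 125/3 (C = -5*(-5)*(5/3) = 25*(5/3) = 125/3 ≈ 41.667)
U(x) = 2 - √(125/3 + x) (U(x) = 2 - √(x + 125/3) = 2 - √(125/3 + x))
(22 + U(3))² = (22 + (2 - √(375 + 9*3)/3))² = (22 + (2 - √(375 + 27)/3))² = (22 + (2 - √402/3))² = (24 - √402/3)²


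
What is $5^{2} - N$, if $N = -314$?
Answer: $339$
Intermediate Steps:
$5^{2} - N = 5^{2} - -314 = 25 + 314 = 339$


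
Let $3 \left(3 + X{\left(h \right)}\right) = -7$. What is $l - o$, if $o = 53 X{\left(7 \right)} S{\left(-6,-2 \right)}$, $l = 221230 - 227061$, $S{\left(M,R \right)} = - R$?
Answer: $- \frac{15797}{3} \approx -5265.7$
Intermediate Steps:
$X{\left(h \right)} = - \frac{16}{3}$ ($X{\left(h \right)} = -3 + \frac{1}{3} \left(-7\right) = -3 - \frac{7}{3} = - \frac{16}{3}$)
$l = -5831$ ($l = 221230 - 227061 = -5831$)
$o = - \frac{1696}{3}$ ($o = 53 \left(- \frac{16}{3}\right) \left(\left(-1\right) \left(-2\right)\right) = \left(- \frac{848}{3}\right) 2 = - \frac{1696}{3} \approx -565.33$)
$l - o = -5831 - - \frac{1696}{3} = -5831 + \frac{1696}{3} = - \frac{15797}{3}$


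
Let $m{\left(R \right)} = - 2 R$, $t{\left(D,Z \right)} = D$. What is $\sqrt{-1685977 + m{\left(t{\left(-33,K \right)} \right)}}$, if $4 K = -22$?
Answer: $i \sqrt{1685911} \approx 1298.4 i$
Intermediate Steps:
$K = - \frac{11}{2}$ ($K = \frac{1}{4} \left(-22\right) = - \frac{11}{2} \approx -5.5$)
$\sqrt{-1685977 + m{\left(t{\left(-33,K \right)} \right)}} = \sqrt{-1685977 - -66} = \sqrt{-1685977 + 66} = \sqrt{-1685911} = i \sqrt{1685911}$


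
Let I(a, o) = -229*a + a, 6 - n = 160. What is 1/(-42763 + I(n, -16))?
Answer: -1/7651 ≈ -0.00013070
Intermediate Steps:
n = -154 (n = 6 - 1*160 = 6 - 160 = -154)
I(a, o) = -228*a
1/(-42763 + I(n, -16)) = 1/(-42763 - 228*(-154)) = 1/(-42763 + 35112) = 1/(-7651) = -1/7651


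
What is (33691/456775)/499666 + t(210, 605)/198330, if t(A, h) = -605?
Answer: -627615704726/205753795840725 ≈ -0.0030503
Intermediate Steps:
(33691/456775)/499666 + t(210, 605)/198330 = (33691/456775)/499666 - 605/198330 = (33691*(1/456775))*(1/499666) - 605*1/198330 = (33691/456775)*(1/499666) - 11/3606 = 33691/228234937150 - 11/3606 = -627615704726/205753795840725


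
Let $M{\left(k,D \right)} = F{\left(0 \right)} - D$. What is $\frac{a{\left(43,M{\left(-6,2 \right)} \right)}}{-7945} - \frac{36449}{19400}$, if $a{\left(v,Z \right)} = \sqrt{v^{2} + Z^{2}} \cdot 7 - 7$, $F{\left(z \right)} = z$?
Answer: $- \frac{8270043}{4403800} - \frac{\sqrt{1853}}{1135} \approx -1.9159$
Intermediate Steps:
$M{\left(k,D \right)} = - D$ ($M{\left(k,D \right)} = 0 - D = - D$)
$a{\left(v,Z \right)} = -7 + 7 \sqrt{Z^{2} + v^{2}}$ ($a{\left(v,Z \right)} = \sqrt{Z^{2} + v^{2}} \cdot 7 - 7 = 7 \sqrt{Z^{2} + v^{2}} - 7 = -7 + 7 \sqrt{Z^{2} + v^{2}}$)
$\frac{a{\left(43,M{\left(-6,2 \right)} \right)}}{-7945} - \frac{36449}{19400} = \frac{-7 + 7 \sqrt{\left(\left(-1\right) 2\right)^{2} + 43^{2}}}{-7945} - \frac{36449}{19400} = \left(-7 + 7 \sqrt{\left(-2\right)^{2} + 1849}\right) \left(- \frac{1}{7945}\right) - \frac{36449}{19400} = \left(-7 + 7 \sqrt{4 + 1849}\right) \left(- \frac{1}{7945}\right) - \frac{36449}{19400} = \left(-7 + 7 \sqrt{1853}\right) \left(- \frac{1}{7945}\right) - \frac{36449}{19400} = \left(\frac{1}{1135} - \frac{\sqrt{1853}}{1135}\right) - \frac{36449}{19400} = - \frac{8270043}{4403800} - \frac{\sqrt{1853}}{1135}$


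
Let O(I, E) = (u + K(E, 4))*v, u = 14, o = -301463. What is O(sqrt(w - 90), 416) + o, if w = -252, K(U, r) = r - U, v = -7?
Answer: -298677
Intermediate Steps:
O(I, E) = -126 + 7*E (O(I, E) = (14 + (4 - E))*(-7) = (18 - E)*(-7) = -126 + 7*E)
O(sqrt(w - 90), 416) + o = (-126 + 7*416) - 301463 = (-126 + 2912) - 301463 = 2786 - 301463 = -298677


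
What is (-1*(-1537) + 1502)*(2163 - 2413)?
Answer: -759750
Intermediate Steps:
(-1*(-1537) + 1502)*(2163 - 2413) = (1537 + 1502)*(-250) = 3039*(-250) = -759750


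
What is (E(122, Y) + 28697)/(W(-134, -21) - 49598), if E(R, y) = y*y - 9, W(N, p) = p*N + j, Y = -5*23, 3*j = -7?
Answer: -125739/140359 ≈ -0.89584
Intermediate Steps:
j = -7/3 (j = (⅓)*(-7) = -7/3 ≈ -2.3333)
Y = -115
W(N, p) = -7/3 + N*p (W(N, p) = p*N - 7/3 = N*p - 7/3 = -7/3 + N*p)
E(R, y) = -9 + y² (E(R, y) = y² - 9 = -9 + y²)
(E(122, Y) + 28697)/(W(-134, -21) - 49598) = ((-9 + (-115)²) + 28697)/((-7/3 - 134*(-21)) - 49598) = ((-9 + 13225) + 28697)/((-7/3 + 2814) - 49598) = (13216 + 28697)/(8435/3 - 49598) = 41913/(-140359/3) = 41913*(-3/140359) = -125739/140359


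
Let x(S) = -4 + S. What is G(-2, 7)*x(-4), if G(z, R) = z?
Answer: 16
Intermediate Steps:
G(-2, 7)*x(-4) = -2*(-4 - 4) = -2*(-8) = 16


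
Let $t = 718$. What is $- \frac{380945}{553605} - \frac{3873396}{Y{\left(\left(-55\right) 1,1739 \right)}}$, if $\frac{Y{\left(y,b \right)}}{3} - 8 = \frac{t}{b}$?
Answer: $- \frac{124300300379089}{809924115} \approx -1.5347 \cdot 10^{5}$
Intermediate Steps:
$Y{\left(y,b \right)} = 24 + \frac{2154}{b}$ ($Y{\left(y,b \right)} = 24 + 3 \frac{718}{b} = 24 + \frac{2154}{b}$)
$- \frac{380945}{553605} - \frac{3873396}{Y{\left(\left(-55\right) 1,1739 \right)}} = - \frac{380945}{553605} - \frac{3873396}{24 + \frac{2154}{1739}} = \left(-380945\right) \frac{1}{553605} - \frac{3873396}{24 + 2154 \cdot \frac{1}{1739}} = - \frac{76189}{110721} - \frac{3873396}{24 + \frac{2154}{1739}} = - \frac{76189}{110721} - \frac{3873396}{\frac{43890}{1739}} = - \frac{76189}{110721} - \frac{1122639274}{7315} = - \frac{124300300379089}{809924115}$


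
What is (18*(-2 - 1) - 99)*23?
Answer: -3519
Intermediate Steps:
(18*(-2 - 1) - 99)*23 = (18*(-3) - 99)*23 = (-54 - 99)*23 = -153*23 = -3519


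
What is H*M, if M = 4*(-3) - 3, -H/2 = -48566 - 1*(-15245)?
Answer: -999630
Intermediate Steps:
H = 66642 (H = -2*(-48566 - 1*(-15245)) = -2*(-48566 + 15245) = -2*(-33321) = 66642)
M = -15 (M = -12 - 3 = -15)
H*M = 66642*(-15) = -999630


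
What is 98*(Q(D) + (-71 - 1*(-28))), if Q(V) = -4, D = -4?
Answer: -4606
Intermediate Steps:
98*(Q(D) + (-71 - 1*(-28))) = 98*(-4 + (-71 - 1*(-28))) = 98*(-4 + (-71 + 28)) = 98*(-4 - 43) = 98*(-47) = -4606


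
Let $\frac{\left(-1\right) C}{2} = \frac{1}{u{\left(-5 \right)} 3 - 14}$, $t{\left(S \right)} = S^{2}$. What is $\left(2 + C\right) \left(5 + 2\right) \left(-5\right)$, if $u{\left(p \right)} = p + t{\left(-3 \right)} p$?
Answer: $- \frac{5775}{82} \approx -70.427$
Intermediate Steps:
$u{\left(p \right)} = 10 p$ ($u{\left(p \right)} = p + \left(-3\right)^{2} p = p + 9 p = 10 p$)
$C = \frac{1}{82}$ ($C = - \frac{2}{10 \left(-5\right) 3 - 14} = - \frac{2}{\left(-50\right) 3 - 14} = - \frac{2}{-150 - 14} = - \frac{2}{-164} = \left(-2\right) \left(- \frac{1}{164}\right) = \frac{1}{82} \approx 0.012195$)
$\left(2 + C\right) \left(5 + 2\right) \left(-5\right) = \left(2 + \frac{1}{82}\right) \left(5 + 2\right) \left(-5\right) = \frac{165 \cdot 7 \left(-5\right)}{82} = \frac{165}{82} \left(-35\right) = - \frac{5775}{82}$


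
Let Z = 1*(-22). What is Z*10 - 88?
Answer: -308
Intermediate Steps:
Z = -22
Z*10 - 88 = -22*10 - 88 = -220 - 88 = -308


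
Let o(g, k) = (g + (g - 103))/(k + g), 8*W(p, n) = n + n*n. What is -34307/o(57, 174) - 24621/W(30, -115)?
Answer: -1574209523/2185 ≈ -7.2046e+5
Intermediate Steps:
W(p, n) = n/8 + n²/8 (W(p, n) = (n + n*n)/8 = (n + n²)/8 = n/8 + n²/8)
o(g, k) = (-103 + 2*g)/(g + k) (o(g, k) = (g + (-103 + g))/(g + k) = (-103 + 2*g)/(g + k))
-34307/o(57, 174) - 24621/W(30, -115) = -34307*(57 + 174)/(-103 + 2*57) - 24621*(-8/(115*(1 - 115))) = -34307*231/(-103 + 114) - 24621/((⅛)*(-115)*(-114)) = -34307/((1/231)*11) - 24621/6555/4 = -34307/1/21 - 24621*4/6555 = -34307*21 - 32828/2185 = -720447 - 32828/2185 = -1574209523/2185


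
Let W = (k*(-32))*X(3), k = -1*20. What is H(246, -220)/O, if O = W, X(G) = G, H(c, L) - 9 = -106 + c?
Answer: 149/1920 ≈ 0.077604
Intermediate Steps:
H(c, L) = -97 + c (H(c, L) = 9 + (-106 + c) = -97 + c)
k = -20
W = 1920 (W = -20*(-32)*3 = 640*3 = 1920)
O = 1920
H(246, -220)/O = (-97 + 246)/1920 = 149*(1/1920) = 149/1920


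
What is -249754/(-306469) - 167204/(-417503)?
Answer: 155515886938/127951726907 ≈ 1.2154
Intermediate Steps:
-249754/(-306469) - 167204/(-417503) = -249754*(-1/306469) - 167204*(-1/417503) = 249754/306469 + 167204/417503 = 155515886938/127951726907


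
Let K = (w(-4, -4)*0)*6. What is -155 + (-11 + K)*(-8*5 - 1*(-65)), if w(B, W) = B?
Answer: -430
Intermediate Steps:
K = 0 (K = -4*0*6 = 0*6 = 0)
-155 + (-11 + K)*(-8*5 - 1*(-65)) = -155 + (-11 + 0)*(-8*5 - 1*(-65)) = -155 - 11*(-40 + 65) = -155 - 11*25 = -155 - 275 = -430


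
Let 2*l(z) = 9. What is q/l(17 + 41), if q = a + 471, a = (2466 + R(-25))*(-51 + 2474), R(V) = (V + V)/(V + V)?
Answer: 11956024/9 ≈ 1.3284e+6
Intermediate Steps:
R(V) = 1 (R(V) = (2*V)/((2*V)) = (2*V)*(1/(2*V)) = 1)
l(z) = 9/2 (l(z) = (½)*9 = 9/2)
a = 5977541 (a = (2466 + 1)*(-51 + 2474) = 2467*2423 = 5977541)
q = 5978012 (q = 5977541 + 471 = 5978012)
q/l(17 + 41) = 5978012/(9/2) = 5978012*(2/9) = 11956024/9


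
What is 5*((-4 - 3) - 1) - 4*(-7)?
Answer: -12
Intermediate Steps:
5*((-4 - 3) - 1) - 4*(-7) = 5*(-7 - 1) + 28 = 5*(-8) + 28 = -40 + 28 = -12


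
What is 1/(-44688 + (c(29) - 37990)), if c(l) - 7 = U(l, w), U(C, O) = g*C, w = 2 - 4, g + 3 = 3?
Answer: -1/82671 ≈ -1.2096e-5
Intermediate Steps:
g = 0 (g = -3 + 3 = 0)
w = -2
U(C, O) = 0 (U(C, O) = 0*C = 0)
c(l) = 7 (c(l) = 7 + 0 = 7)
1/(-44688 + (c(29) - 37990)) = 1/(-44688 + (7 - 37990)) = 1/(-44688 - 37983) = 1/(-82671) = -1/82671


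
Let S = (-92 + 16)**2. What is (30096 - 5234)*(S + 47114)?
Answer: 1314951180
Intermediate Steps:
S = 5776 (S = (-76)**2 = 5776)
(30096 - 5234)*(S + 47114) = (30096 - 5234)*(5776 + 47114) = 24862*52890 = 1314951180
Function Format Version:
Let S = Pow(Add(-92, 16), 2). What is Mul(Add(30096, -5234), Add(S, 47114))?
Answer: 1314951180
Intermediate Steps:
S = 5776 (S = Pow(-76, 2) = 5776)
Mul(Add(30096, -5234), Add(S, 47114)) = Mul(Add(30096, -5234), Add(5776, 47114)) = Mul(24862, 52890) = 1314951180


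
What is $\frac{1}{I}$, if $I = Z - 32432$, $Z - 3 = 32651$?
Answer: $\frac{1}{222} \approx 0.0045045$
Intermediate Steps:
$Z = 32654$ ($Z = 3 + 32651 = 32654$)
$I = 222$ ($I = 32654 - 32432 = 222$)
$\frac{1}{I} = \frac{1}{222}$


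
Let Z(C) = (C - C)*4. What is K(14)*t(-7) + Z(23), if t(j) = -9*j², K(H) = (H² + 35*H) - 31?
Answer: -288855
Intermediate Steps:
Z(C) = 0 (Z(C) = 0*4 = 0)
K(H) = -31 + H² + 35*H
K(14)*t(-7) + Z(23) = (-31 + 14² + 35*14)*(-9*(-7)²) + 0 = (-31 + 196 + 490)*(-9*49) + 0 = 655*(-441) + 0 = -288855 + 0 = -288855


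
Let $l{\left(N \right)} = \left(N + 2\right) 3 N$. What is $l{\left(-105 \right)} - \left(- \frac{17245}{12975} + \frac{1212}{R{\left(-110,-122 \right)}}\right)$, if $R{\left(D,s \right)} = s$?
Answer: $\frac{5137664234}{158295} \approx 32456.0$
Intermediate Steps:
$l{\left(N \right)} = N \left(6 + 3 N\right)$ ($l{\left(N \right)} = \left(2 + N\right) 3 N = \left(6 + 3 N\right) N = N \left(6 + 3 N\right)$)
$l{\left(-105 \right)} - \left(- \frac{17245}{12975} + \frac{1212}{R{\left(-110,-122 \right)}}\right) = 3 \left(-105\right) \left(2 - 105\right) - \left(- \frac{17245}{12975} + \frac{1212}{-122}\right) = 3 \left(-105\right) \left(-103\right) - \left(\left(-17245\right) \frac{1}{12975} + 1212 \left(- \frac{1}{122}\right)\right) = 32445 - \left(- \frac{3449}{2595} - \frac{606}{61}\right) = 32445 - - \frac{1782959}{158295} = 32445 + \frac{1782959}{158295} = \frac{5137664234}{158295}$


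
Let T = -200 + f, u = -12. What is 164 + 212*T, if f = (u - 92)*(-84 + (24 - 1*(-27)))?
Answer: 685348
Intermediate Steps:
f = 3432 (f = (-12 - 92)*(-84 + (24 - 1*(-27))) = -104*(-84 + (24 + 27)) = -104*(-84 + 51) = -104*(-33) = 3432)
T = 3232 (T = -200 + 3432 = 3232)
164 + 212*T = 164 + 212*3232 = 164 + 685184 = 685348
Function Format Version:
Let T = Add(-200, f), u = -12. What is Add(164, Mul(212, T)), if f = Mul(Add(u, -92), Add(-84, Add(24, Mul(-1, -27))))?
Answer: 685348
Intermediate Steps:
f = 3432 (f = Mul(Add(-12, -92), Add(-84, Add(24, Mul(-1, -27)))) = Mul(-104, Add(-84, Add(24, 27))) = Mul(-104, Add(-84, 51)) = Mul(-104, -33) = 3432)
T = 3232 (T = Add(-200, 3432) = 3232)
Add(164, Mul(212, T)) = Add(164, Mul(212, 3232)) = Add(164, 685184) = 685348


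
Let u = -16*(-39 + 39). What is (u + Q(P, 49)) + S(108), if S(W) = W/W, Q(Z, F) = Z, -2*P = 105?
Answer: -103/2 ≈ -51.500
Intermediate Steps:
P = -105/2 (P = -½*105 = -105/2 ≈ -52.500)
S(W) = 1
u = 0 (u = -16*0 = 0)
(u + Q(P, 49)) + S(108) = (0 - 105/2) + 1 = -105/2 + 1 = -103/2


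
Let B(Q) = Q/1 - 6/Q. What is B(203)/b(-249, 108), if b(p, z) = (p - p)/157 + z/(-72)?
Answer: -82406/609 ≈ -135.31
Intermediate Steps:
b(p, z) = -z/72 (b(p, z) = 0*(1/157) + z*(-1/72) = 0 - z/72 = -z/72)
B(Q) = Q - 6/Q (B(Q) = Q*1 - 6/Q = Q - 6/Q)
B(203)/b(-249, 108) = (203 - 6/203)/((-1/72*108)) = (203 - 6*1/203)/(-3/2) = (203 - 6/203)*(-2/3) = (41203/203)*(-2/3) = -82406/609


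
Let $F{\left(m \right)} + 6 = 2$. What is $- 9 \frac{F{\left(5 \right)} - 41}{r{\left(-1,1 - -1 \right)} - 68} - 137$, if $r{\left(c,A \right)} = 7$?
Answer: $- \frac{8762}{61} \approx -143.64$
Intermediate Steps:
$F{\left(m \right)} = -4$ ($F{\left(m \right)} = -6 + 2 = -4$)
$- 9 \frac{F{\left(5 \right)} - 41}{r{\left(-1,1 - -1 \right)} - 68} - 137 = - 9 \frac{-4 - 41}{7 - 68} - 137 = - 9 \left(- \frac{45}{-61}\right) - 137 = - 9 \left(\left(-45\right) \left(- \frac{1}{61}\right)\right) - 137 = \left(-9\right) \frac{45}{61} - 137 = - \frac{405}{61} - 137 = - \frac{8762}{61}$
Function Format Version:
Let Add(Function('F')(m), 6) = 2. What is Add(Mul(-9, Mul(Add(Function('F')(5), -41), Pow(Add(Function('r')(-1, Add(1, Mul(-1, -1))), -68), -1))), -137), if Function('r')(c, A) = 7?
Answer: Rational(-8762, 61) ≈ -143.64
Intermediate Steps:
Function('F')(m) = -4 (Function('F')(m) = Add(-6, 2) = -4)
Add(Mul(-9, Mul(Add(Function('F')(5), -41), Pow(Add(Function('r')(-1, Add(1, Mul(-1, -1))), -68), -1))), -137) = Add(Mul(-9, Mul(Add(-4, -41), Pow(Add(7, -68), -1))), -137) = Add(Mul(-9, Mul(-45, Pow(-61, -1))), -137) = Add(Mul(-9, Mul(-45, Rational(-1, 61))), -137) = Add(Mul(-9, Rational(45, 61)), -137) = Add(Rational(-405, 61), -137) = Rational(-8762, 61)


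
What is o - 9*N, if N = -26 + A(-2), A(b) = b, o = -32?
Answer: 220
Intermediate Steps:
N = -28 (N = -26 - 2 = -28)
o - 9*N = -32 - 9*(-28) = -32 + 252 = 220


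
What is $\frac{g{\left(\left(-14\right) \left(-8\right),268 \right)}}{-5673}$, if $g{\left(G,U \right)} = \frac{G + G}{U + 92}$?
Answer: $- \frac{28}{255285} \approx -0.00010968$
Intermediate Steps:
$g{\left(G,U \right)} = \frac{2 G}{92 + U}$
$\frac{g{\left(\left(-14\right) \left(-8\right),268 \right)}}{-5673} = \frac{2 \left(\left(-14\right) \left(-8\right)\right) \frac{1}{92 + 268}}{-5673} = 2 \cdot 112 \cdot \frac{1}{360} \left(- \frac{1}{5673}\right) = \frac{28}{45} \left(- \frac{1}{5673}\right) = - \frac{28}{255285}$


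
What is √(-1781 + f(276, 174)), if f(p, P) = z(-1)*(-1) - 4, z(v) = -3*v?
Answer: 2*I*√447 ≈ 42.285*I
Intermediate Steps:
f(p, P) = -7 (f(p, P) = -3*(-1)*(-1) - 4 = 3*(-1) - 4 = -3 - 4 = -7)
√(-1781 + f(276, 174)) = √(-1781 - 7) = √(-1788) = 2*I*√447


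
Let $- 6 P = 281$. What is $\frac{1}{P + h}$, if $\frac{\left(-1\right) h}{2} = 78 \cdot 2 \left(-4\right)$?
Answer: $\frac{6}{7207} \approx 0.00083252$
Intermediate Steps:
$P = - \frac{281}{6}$ ($P = \left(- \frac{1}{6}\right) 281 = - \frac{281}{6} \approx -46.833$)
$h = 1248$ ($h = - 2 \cdot 78 \cdot 2 \left(-4\right) = - 2 \cdot 78 \left(-8\right) = \left(-2\right) \left(-624\right) = 1248$)
$\frac{1}{P + h} = \frac{1}{- \frac{281}{6} + 1248} = \frac{1}{\frac{7207}{6}} = \frac{6}{7207}$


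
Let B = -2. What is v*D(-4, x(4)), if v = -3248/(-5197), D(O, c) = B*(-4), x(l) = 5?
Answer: 25984/5197 ≈ 4.9998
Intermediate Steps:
D(O, c) = 8 (D(O, c) = -2*(-4) = 8)
v = 3248/5197 (v = -3248*(-1/5197) = 3248/5197 ≈ 0.62498)
v*D(-4, x(4)) = (3248/5197)*8 = 25984/5197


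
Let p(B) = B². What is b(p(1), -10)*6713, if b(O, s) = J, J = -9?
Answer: -60417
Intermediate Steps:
b(O, s) = -9
b(p(1), -10)*6713 = -9*6713 = -60417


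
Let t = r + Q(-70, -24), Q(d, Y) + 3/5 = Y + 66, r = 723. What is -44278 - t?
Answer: -225212/5 ≈ -45042.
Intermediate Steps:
Q(d, Y) = 327/5 + Y (Q(d, Y) = -3/5 + (Y + 66) = -3/5 + (66 + Y) = 327/5 + Y)
t = 3822/5 (t = 723 + (327/5 - 24) = 723 + 207/5 = 3822/5 ≈ 764.40)
-44278 - t = -44278 - 1*3822/5 = -44278 - 3822/5 = -225212/5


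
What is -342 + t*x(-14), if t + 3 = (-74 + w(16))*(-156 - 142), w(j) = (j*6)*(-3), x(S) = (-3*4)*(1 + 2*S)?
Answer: 34950510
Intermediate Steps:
x(S) = -12 - 24*S (x(S) = -12*(1 + 2*S) = -12 - 24*S)
w(j) = -18*j (w(j) = (6*j)*(-3) = -18*j)
t = 107873 (t = -3 + (-74 - 18*16)*(-156 - 142) = -3 + (-74 - 288)*(-298) = -3 - 362*(-298) = -3 + 107876 = 107873)
-342 + t*x(-14) = -342 + 107873*(-12 - 24*(-14)) = -342 + 107873*(-12 + 336) = -342 + 107873*324 = -342 + 34950852 = 34950510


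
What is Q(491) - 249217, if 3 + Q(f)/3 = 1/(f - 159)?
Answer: -82743029/332 ≈ -2.4923e+5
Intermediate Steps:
Q(f) = -9 + 3/(-159 + f) (Q(f) = -9 + 3/(f - 159) = -9 + 3/(-159 + f))
Q(491) - 249217 = 3*(478 - 3*491)/(-159 + 491) - 249217 = 3*(478 - 1473)/332 - 249217 = 3*(1/332)*(-995) - 249217 = -2985/332 - 249217 = -82743029/332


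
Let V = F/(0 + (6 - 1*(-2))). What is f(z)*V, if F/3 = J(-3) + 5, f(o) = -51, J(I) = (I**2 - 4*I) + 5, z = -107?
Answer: -4743/8 ≈ -592.88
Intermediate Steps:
J(I) = 5 + I**2 - 4*I
F = 93 (F = 3*((5 + (-3)**2 - 4*(-3)) + 5) = 3*((5 + 9 + 12) + 5) = 3*(26 + 5) = 3*31 = 93)
V = 93/8 (V = 93/(0 + (6 - 1*(-2))) = 93/(0 + (6 + 2)) = 93/(0 + 8) = 93/8 ≈ 11.625)
f(z)*V = -51*93/8 = -4743/8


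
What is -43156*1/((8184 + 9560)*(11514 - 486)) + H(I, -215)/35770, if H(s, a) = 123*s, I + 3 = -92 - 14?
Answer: -328129575593/874937920080 ≈ -0.37503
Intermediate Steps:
I = -109 (I = -3 + (-92 - 14) = -3 - 106 = -109)
-43156*1/((8184 + 9560)*(11514 - 486)) + H(I, -215)/35770 = -43156*1/((8184 + 9560)*(11514 - 486)) + (123*(-109))/35770 = -43156/(17744*11028) - 13407*1/35770 = -43156/195680832 - 13407/35770 = -43156*1/195680832 - 13407/35770 = -10789/48920208 - 13407/35770 = -328129575593/874937920080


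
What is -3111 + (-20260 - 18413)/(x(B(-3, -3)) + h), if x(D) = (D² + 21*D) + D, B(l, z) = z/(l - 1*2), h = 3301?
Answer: -258756729/82864 ≈ -3122.7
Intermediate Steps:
B(l, z) = z/(-2 + l) (B(l, z) = z/(l - 2) = z/(-2 + l))
x(D) = D² + 22*D
-3111 + (-20260 - 18413)/(x(B(-3, -3)) + h) = -3111 + (-20260 - 18413)/((-3/(-2 - 3))*(22 - 3/(-2 - 3)) + 3301) = -3111 - 38673/((-3/(-5))*(22 - 3/(-5)) + 3301) = -3111 - 38673/((-3*(-⅕))*(22 - 3*(-⅕)) + 3301) = -3111 - 38673/(3*(22 + ⅗)/5 + 3301) = -3111 - 38673/((⅗)*(113/5) + 3301) = -3111 - 38673/(339/25 + 3301) = -3111 - 38673/82864/25 = -3111 - 38673*25/82864 = -3111 - 966825/82864 = -258756729/82864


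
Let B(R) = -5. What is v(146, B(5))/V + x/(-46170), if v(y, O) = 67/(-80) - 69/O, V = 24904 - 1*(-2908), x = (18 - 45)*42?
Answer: 186709/7460160 ≈ 0.025027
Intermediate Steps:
x = -1134 (x = -27*42 = -1134)
V = 27812 (V = 24904 + 2908 = 27812)
v(y, O) = -67/80 - 69/O (v(y, O) = 67*(-1/80) - 69/O = -67/80 - 69/O)
v(146, B(5))/V + x/(-46170) = (-67/80 - 69/(-5))/27812 - 1134/(-46170) = (-67/80 - 69*(-⅕))*(1/27812) - 1134*(-1/46170) = (-67/80 + 69/5)*(1/27812) + 7/285 = (1037/80)*(1/27812) + 7/285 = 61/130880 + 7/285 = 186709/7460160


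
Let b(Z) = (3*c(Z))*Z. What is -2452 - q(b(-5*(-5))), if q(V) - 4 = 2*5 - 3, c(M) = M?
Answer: -2463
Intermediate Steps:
b(Z) = 3*Z² (b(Z) = (3*Z)*Z = 3*Z²)
q(V) = 11 (q(V) = 4 + (2*5 - 3) = 4 + (10 - 3) = 4 + 7 = 11)
-2452 - q(b(-5*(-5))) = -2452 - 1*11 = -2452 - 11 = -2463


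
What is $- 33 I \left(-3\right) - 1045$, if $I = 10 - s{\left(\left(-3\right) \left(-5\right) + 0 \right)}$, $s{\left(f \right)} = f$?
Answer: $-1540$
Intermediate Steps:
$I = -5$ ($I = 10 - \left(\left(-3\right) \left(-5\right) + 0\right) = 10 - \left(15 + 0\right) = 10 - 15 = -5$)
$- 33 I \left(-3\right) - 1045 = \left(-33\right) \left(-5\right) \left(-3\right) - 1045 = 165 \left(-3\right) - 1045 = -495 - 1045 = -1540$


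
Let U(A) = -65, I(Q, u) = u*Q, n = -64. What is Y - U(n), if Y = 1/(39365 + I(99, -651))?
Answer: 1630459/25084 ≈ 65.000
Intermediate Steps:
I(Q, u) = Q*u
Y = -1/25084 (Y = 1/(39365 + 99*(-651)) = 1/(39365 - 64449) = 1/(-25084) = -1/25084 ≈ -3.9866e-5)
Y - U(n) = -1/25084 - 1*(-65) = -1/25084 + 65 = 1630459/25084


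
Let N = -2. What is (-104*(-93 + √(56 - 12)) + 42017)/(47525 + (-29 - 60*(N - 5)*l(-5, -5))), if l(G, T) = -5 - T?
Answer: 51689/47496 - 26*√11/5937 ≈ 1.0738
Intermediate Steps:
(-104*(-93 + √(56 - 12)) + 42017)/(47525 + (-29 - 60*(N - 5)*l(-5, -5))) = (-104*(-93 + √(56 - 12)) + 42017)/(47525 + (-29 - 60*(-2 - 5)*(-5 - 1*(-5)))) = (-104*(-93 + √44) + 42017)/(47525 + (-29 - (-420)*(-5 + 5))) = (-104*(-93 + 2*√11) + 42017)/(47525 + (-29 - (-420)*0)) = ((9672 - 208*√11) + 42017)/(47525 + (-29 - 60*0)) = (51689 - 208*√11)/(47525 + (-29 + 0)) = (51689 - 208*√11)/(47525 - 29) = (51689 - 208*√11)/47496 = (51689 - 208*√11)*(1/47496) = 51689/47496 - 26*√11/5937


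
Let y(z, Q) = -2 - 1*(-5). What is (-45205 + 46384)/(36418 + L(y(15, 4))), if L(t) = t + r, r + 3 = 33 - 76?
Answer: 393/12125 ≈ 0.032412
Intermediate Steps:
r = -46 (r = -3 + (33 - 76) = -3 - 43 = -46)
y(z, Q) = 3 (y(z, Q) = -2 + 5 = 3)
L(t) = -46 + t (L(t) = t - 46 = -46 + t)
(-45205 + 46384)/(36418 + L(y(15, 4))) = (-45205 + 46384)/(36418 + (-46 + 3)) = 1179/(36418 - 43) = 1179/36375 = 1179*(1/36375) = 393/12125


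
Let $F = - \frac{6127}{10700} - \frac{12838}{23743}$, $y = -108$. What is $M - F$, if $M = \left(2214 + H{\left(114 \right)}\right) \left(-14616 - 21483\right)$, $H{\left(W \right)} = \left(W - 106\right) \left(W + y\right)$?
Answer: $- \frac{20744698931653839}{254050100} \approx -8.1656 \cdot 10^{7}$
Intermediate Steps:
$H{\left(W \right)} = \left(-108 + W\right) \left(-106 + W\right)$ ($H{\left(W \right)} = \left(W - 106\right) \left(W - 108\right) = \left(-106 + W\right) \left(-108 + W\right) = \left(-108 + W\right) \left(-106 + W\right)$)
$F = - \frac{282839961}{254050100}$ ($F = \left(-6127\right) \frac{1}{10700} - \frac{12838}{23743} = - \frac{6127}{10700} - \frac{12838}{23743} = - \frac{282839961}{254050100} \approx -1.1133$)
$M = -81655938$ ($M = \left(2214 + \left(11448 + 114^{2} - 24396\right)\right) \left(-14616 - 21483\right) = \left(2214 + \left(11448 + 12996 - 24396\right)\right) \left(-36099\right) = \left(2214 + 48\right) \left(-36099\right) = 2262 \left(-36099\right) = -81655938$)
$M - F = -81655938 - - \frac{282839961}{254050100} = -81655938 + \frac{282839961}{254050100} = - \frac{20744698931653839}{254050100}$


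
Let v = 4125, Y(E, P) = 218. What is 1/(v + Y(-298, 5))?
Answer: 1/4343 ≈ 0.00023026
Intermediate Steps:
1/(v + Y(-298, 5)) = 1/(4125 + 218) = 1/4343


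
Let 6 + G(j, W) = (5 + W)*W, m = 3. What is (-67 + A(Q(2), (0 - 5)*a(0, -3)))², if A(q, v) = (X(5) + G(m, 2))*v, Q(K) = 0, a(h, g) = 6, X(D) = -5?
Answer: 24649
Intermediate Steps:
G(j, W) = -6 + W*(5 + W) (G(j, W) = -6 + (5 + W)*W = -6 + W*(5 + W))
A(q, v) = 3*v (A(q, v) = (-5 + (-6 + 2² + 5*2))*v = (-5 + (-6 + 4 + 10))*v = (-5 + 8)*v = 3*v)
(-67 + A(Q(2), (0 - 5)*a(0, -3)))² = (-67 + 3*((0 - 5)*6))² = (-67 + 3*(-5*6))² = (-67 + 3*(-30))² = (-67 - 90)² = (-157)² = 24649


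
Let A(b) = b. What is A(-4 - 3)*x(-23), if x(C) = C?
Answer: 161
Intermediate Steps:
A(-4 - 3)*x(-23) = (-4 - 3)*(-23) = -7*(-23) = 161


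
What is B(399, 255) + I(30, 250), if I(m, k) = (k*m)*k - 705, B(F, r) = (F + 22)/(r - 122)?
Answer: 249281656/133 ≈ 1.8743e+6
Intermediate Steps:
B(F, r) = (22 + F)/(-122 + r)
I(m, k) = -705 + m*k² (I(m, k) = m*k² - 705 = -705 + m*k²)
B(399, 255) + I(30, 250) = (22 + 399)/(-122 + 255) + (-705 + 30*250²) = 421/133 + (-705 + 30*62500) = (1/133)*421 + (-705 + 1875000) = 421/133 + 1874295 = 249281656/133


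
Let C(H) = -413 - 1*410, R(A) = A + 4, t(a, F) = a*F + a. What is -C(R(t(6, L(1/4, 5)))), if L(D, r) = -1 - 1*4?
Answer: 823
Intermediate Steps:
L(D, r) = -5 (L(D, r) = -1 - 4 = -5)
t(a, F) = a + F*a (t(a, F) = F*a + a = a + F*a)
R(A) = 4 + A
C(H) = -823 (C(H) = -413 - 410 = -823)
-C(R(t(6, L(1/4, 5)))) = -1*(-823) = 823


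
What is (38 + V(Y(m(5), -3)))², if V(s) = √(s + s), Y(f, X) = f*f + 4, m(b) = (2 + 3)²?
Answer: (38 + √1258)² ≈ 5397.6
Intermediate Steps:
m(b) = 25 (m(b) = 5² = 25)
Y(f, X) = 4 + f² (Y(f, X) = f² + 4 = 4 + f²)
V(s) = √2*√s (V(s) = √(2*s) = √2*√s)
(38 + V(Y(m(5), -3)))² = (38 + √2*√(4 + 25²))² = (38 + √2*√(4 + 625))² = (38 + √2*√629)² = (38 + √1258)²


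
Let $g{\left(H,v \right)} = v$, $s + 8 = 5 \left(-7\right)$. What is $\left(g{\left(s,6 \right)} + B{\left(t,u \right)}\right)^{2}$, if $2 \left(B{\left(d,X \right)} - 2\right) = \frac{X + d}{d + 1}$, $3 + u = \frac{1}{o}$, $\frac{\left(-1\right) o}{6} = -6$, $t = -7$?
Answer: $\frac{14554225}{186624} \approx 77.987$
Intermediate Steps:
$s = -43$ ($s = -8 + 5 \left(-7\right) = -8 - 35 = -43$)
$o = 36$ ($o = \left(-6\right) \left(-6\right) = 36$)
$u = - \frac{107}{36}$ ($u = -3 + \frac{1}{36} = - \frac{107}{36} \approx -2.9722$)
$B{\left(d,X \right)} = 2 + \frac{X + d}{2 \left(1 + d\right)}$ ($B{\left(d,X \right)} = 2 + \frac{\left(X + d\right) \frac{1}{d + 1}}{2} = 2 + \frac{\left(X + d\right) \frac{1}{1 + d}}{2} = 2 + \frac{\frac{1}{1 + d} \left(X + d\right)}{2} = 2 + \frac{X + d}{2 \left(1 + d\right)}$)
$\left(g{\left(s,6 \right)} + B{\left(t,u \right)}\right)^{2} = \left(6 + \frac{4 - \frac{107}{36} + 5 \left(-7\right)}{2 \left(1 - 7\right)}\right)^{2} = \left(6 + \frac{4 - \frac{107}{36} - 35}{2 \left(-6\right)}\right)^{2} = \left(6 + \frac{1}{2} \left(- \frac{1}{6}\right) \left(- \frac{1223}{36}\right)\right)^{2} = \left(6 + \frac{1223}{432}\right)^{2} = \left(\frac{3815}{432}\right)^{2} = \frac{14554225}{186624}$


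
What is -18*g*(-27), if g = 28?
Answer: 13608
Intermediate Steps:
-18*g*(-27) = -18*28*(-27) = -504*(-27) = 13608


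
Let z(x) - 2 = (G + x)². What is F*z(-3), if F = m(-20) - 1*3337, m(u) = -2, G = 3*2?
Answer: -36729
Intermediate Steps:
G = 6
z(x) = 2 + (6 + x)²
F = -3339 (F = -2 - 1*3337 = -2 - 3337 = -3339)
F*z(-3) = -3339*(2 + (6 - 3)²) = -3339*(2 + 3²) = -3339*(2 + 9) = -3339*11 = -36729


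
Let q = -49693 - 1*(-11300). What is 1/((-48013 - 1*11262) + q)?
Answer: -1/97668 ≈ -1.0239e-5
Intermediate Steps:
q = -38393 (q = -49693 + 11300 = -38393)
1/((-48013 - 1*11262) + q) = 1/((-48013 - 1*11262) - 38393) = 1/((-48013 - 11262) - 38393) = 1/(-59275 - 38393) = 1/(-97668) = -1/97668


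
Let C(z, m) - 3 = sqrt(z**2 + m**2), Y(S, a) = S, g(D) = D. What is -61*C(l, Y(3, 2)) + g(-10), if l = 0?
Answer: -376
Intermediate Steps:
C(z, m) = 3 + sqrt(m**2 + z**2) (C(z, m) = 3 + sqrt(z**2 + m**2) = 3 + sqrt(m**2 + z**2))
-61*C(l, Y(3, 2)) + g(-10) = -61*(3 + sqrt(3**2 + 0**2)) - 10 = -61*(3 + sqrt(9 + 0)) - 10 = -61*(3 + sqrt(9)) - 10 = -61*(3 + 3) - 10 = -61*6 - 10 = -366 - 10 = -376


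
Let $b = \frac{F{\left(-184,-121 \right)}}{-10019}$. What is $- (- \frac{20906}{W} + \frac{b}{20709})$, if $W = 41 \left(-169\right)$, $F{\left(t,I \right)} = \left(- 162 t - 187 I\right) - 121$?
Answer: $- \frac{111212486180}{36862896681} \approx -3.0169$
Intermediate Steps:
$F{\left(t,I \right)} = -121 - 187 I - 162 t$ ($F{\left(t,I \right)} = \left(- 187 I - 162 t\right) - 121 = -121 - 187 I - 162 t$)
$W = -6929$
$b = - \frac{52314}{10019}$ ($b = \frac{-121 - -22627 - -29808}{-10019} = \left(-121 + 22627 + 29808\right) \left(- \frac{1}{10019}\right) = 52314 \left(- \frac{1}{10019}\right) = - \frac{52314}{10019} \approx -5.2215$)
$- (- \frac{20906}{W} + \frac{b}{20709}) = - (- \frac{20906}{-6929} - \frac{52314}{10019 \cdot 20709}) = - (\left(-20906\right) \left(- \frac{1}{6929}\right) - \frac{17438}{69161157}) = - (\frac{20906}{6929} - \frac{17438}{69161157}) = \left(-1\right) \frac{111212486180}{36862896681} = - \frac{111212486180}{36862896681}$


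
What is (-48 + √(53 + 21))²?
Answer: (48 - √74)² ≈ 1552.2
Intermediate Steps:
(-48 + √(53 + 21))² = (-48 + √74)²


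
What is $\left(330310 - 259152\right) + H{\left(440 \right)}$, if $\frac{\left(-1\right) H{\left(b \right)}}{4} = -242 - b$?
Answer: $73886$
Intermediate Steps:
$H{\left(b \right)} = 968 + 4 b$ ($H{\left(b \right)} = - 4 \left(-242 - b\right) = 968 + 4 b$)
$\left(330310 - 259152\right) + H{\left(440 \right)} = \left(330310 - 259152\right) + \left(968 + 4 \cdot 440\right) = 71158 + \left(968 + 1760\right) = 71158 + 2728 = 73886$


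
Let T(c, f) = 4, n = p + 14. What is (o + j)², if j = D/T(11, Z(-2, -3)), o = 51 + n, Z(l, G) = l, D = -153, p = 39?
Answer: 69169/16 ≈ 4323.1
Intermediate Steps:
n = 53 (n = 39 + 14 = 53)
o = 104 (o = 51 + 53 = 104)
j = -153/4 ≈ -38.250
(o + j)² = (104 - 153/4)² = (263/4)² = 69169/16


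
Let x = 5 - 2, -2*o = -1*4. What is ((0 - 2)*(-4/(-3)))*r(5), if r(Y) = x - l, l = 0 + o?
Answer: -8/3 ≈ -2.6667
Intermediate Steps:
o = 2 (o = -(-1)*4/2 = -½*(-4) = 2)
x = 3
l = 2 (l = 0 + 2 = 2)
r(Y) = 1 (r(Y) = 3 - 1*2 = 3 - 2 = 1)
((0 - 2)*(-4/(-3)))*r(5) = ((0 - 2)*(-4/(-3)))*1 = -(-8)*(-1)/3*1 = -2*4/3*1 = -8/3*1 = -8/3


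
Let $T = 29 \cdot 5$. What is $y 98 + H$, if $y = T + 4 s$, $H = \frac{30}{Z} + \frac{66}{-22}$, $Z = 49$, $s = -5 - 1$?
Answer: $\frac{580925}{49} \approx 11856.0$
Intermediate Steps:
$s = -6$ ($s = -5 - 1 = -6$)
$T = 145$
$H = - \frac{117}{49}$ ($H = \frac{30}{49} + \frac{66}{-22} = 30 \cdot \frac{1}{49} + 66 \left(- \frac{1}{22}\right) = \frac{30}{49} - 3 = - \frac{117}{49} \approx -2.3878$)
$y = 121$ ($y = 145 + 4 \left(-6\right) = 145 - 24 = 121$)
$y 98 + H = 121 \cdot 98 - \frac{117}{49} = 11858 - \frac{117}{49} = \frac{580925}{49}$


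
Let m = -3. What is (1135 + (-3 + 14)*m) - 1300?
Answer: -198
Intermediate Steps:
(1135 + (-3 + 14)*m) - 1300 = (1135 + (-3 + 14)*(-3)) - 1300 = (1135 + 11*(-3)) - 1300 = (1135 - 33) - 1300 = 1102 - 1300 = -198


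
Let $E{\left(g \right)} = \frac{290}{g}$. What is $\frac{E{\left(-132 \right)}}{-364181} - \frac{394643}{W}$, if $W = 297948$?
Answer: $- \frac{526976368601}{397859002156} \approx -1.3245$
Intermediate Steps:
$\frac{E{\left(-132 \right)}}{-364181} - \frac{394643}{W} = \frac{290 \frac{1}{-132}}{-364181} - \frac{394643}{297948} = 290 \left(- \frac{1}{132}\right) \left(- \frac{1}{364181}\right) - \frac{394643}{297948} = \left(- \frac{145}{66}\right) \left(- \frac{1}{364181}\right) - \frac{394643}{297948} = \frac{145}{24035946} - \frac{394643}{297948} = - \frac{526976368601}{397859002156}$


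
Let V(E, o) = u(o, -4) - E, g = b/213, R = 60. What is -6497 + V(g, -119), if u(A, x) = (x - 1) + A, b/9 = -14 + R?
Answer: -470229/71 ≈ -6622.9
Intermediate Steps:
b = 414 (b = 9*(-14 + 60) = 9*46 = 414)
g = 138/71 (g = 414/213 = 414*(1/213) = 138/71 ≈ 1.9437)
u(A, x) = -1 + A + x (u(A, x) = (-1 + x) + A = -1 + A + x)
V(E, o) = -5 + o - E (V(E, o) = (-1 + o - 4) - E = (-5 + o) - E = -5 + o - E)
-6497 + V(g, -119) = -6497 + (-5 - 119 - 1*138/71) = -6497 + (-5 - 119 - 138/71) = -6497 - 8942/71 = -470229/71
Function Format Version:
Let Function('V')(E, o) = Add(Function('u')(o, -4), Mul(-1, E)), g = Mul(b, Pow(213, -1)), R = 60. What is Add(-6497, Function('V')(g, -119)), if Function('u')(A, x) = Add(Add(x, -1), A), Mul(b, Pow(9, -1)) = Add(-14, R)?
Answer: Rational(-470229, 71) ≈ -6622.9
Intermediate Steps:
b = 414 (b = Mul(9, Add(-14, 60)) = Mul(9, 46) = 414)
g = Rational(138, 71) (g = Mul(414, Pow(213, -1)) = Mul(414, Rational(1, 213)) = Rational(138, 71) ≈ 1.9437)
Function('u')(A, x) = Add(-1, A, x) (Function('u')(A, x) = Add(Add(-1, x), A) = Add(-1, A, x))
Function('V')(E, o) = Add(-5, o, Mul(-1, E)) (Function('V')(E, o) = Add(Add(-1, o, -4), Mul(-1, E)) = Add(Add(-5, o), Mul(-1, E)) = Add(-5, o, Mul(-1, E)))
Add(-6497, Function('V')(g, -119)) = Add(-6497, Add(-5, -119, Mul(-1, Rational(138, 71)))) = Add(-6497, Add(-5, -119, Rational(-138, 71))) = Add(-6497, Rational(-8942, 71)) = Rational(-470229, 71)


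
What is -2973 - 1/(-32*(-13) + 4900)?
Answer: -15804469/5316 ≈ -2973.0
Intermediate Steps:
-2973 - 1/(-32*(-13) + 4900) = -2973 - 1/(416 + 4900) = -2973 - 1/5316 = -15804469/5316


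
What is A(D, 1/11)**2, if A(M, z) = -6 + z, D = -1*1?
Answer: 4225/121 ≈ 34.917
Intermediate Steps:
D = -1
A(D, 1/11)**2 = (-6 + 1/11)**2 = (-65/11)**2 = 4225/121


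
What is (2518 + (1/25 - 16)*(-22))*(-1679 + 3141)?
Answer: 104866336/25 ≈ 4.1947e+6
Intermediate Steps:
(2518 + (1/25 - 16)*(-22))*(-1679 + 3141) = (2518 + (1/25 - 16)*(-22))*1462 = (2518 - 399/25*(-22))*1462 = (2518 + 8778/25)*1462 = (71728/25)*1462 = 104866336/25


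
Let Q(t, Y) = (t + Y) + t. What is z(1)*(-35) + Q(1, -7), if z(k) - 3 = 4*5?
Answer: -810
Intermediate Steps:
z(k) = 23 (z(k) = 3 + 4*5 = 3 + 20 = 23)
Q(t, Y) = Y + 2*t (Q(t, Y) = (Y + t) + t = Y + 2*t)
z(1)*(-35) + Q(1, -7) = 23*(-35) + (-7 + 2*1) = -805 + (-7 + 2) = -805 - 5 = -810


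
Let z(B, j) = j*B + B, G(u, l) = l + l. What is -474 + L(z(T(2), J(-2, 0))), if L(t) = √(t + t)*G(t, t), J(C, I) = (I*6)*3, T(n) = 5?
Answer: -474 + 10*√10 ≈ -442.38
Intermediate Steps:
G(u, l) = 2*l
J(C, I) = 18*I (J(C, I) = (6*I)*3 = 18*I)
z(B, j) = B + B*j (z(B, j) = B*j + B = B + B*j)
L(t) = 2*√2*t^(3/2) (L(t) = √(t + t)*(2*t) = √(2*t)*(2*t) = (√2*√t)*(2*t) = 2*√2*t^(3/2))
-474 + L(z(T(2), J(-2, 0))) = -474 + 2*√2*(5*(1 + 18*0))^(3/2) = -474 + 2*√2*(5*(1 + 0))^(3/2) = -474 + 2*√2*(5*1)^(3/2) = -474 + 2*√2*5^(3/2) = -474 + 2*√2*(5*√5) = -474 + 10*√10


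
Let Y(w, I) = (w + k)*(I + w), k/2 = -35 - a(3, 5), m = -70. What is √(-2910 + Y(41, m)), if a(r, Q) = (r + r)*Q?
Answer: I*√329 ≈ 18.138*I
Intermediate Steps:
a(r, Q) = 2*Q*r (a(r, Q) = (2*r)*Q = 2*Q*r)
k = -130 (k = 2*(-35 - 2*5*3) = 2*(-35 - 1*30) = 2*(-35 - 30) = 2*(-65) = -130)
Y(w, I) = (-130 + w)*(I + w) (Y(w, I) = (w - 130)*(I + w) = (-130 + w)*(I + w))
√(-2910 + Y(41, m)) = √(-2910 + (41² - 130*(-70) - 130*41 - 70*41)) = √(-2910 + (1681 + 9100 - 5330 - 2870)) = √(-2910 + 2581) = √(-329) = I*√329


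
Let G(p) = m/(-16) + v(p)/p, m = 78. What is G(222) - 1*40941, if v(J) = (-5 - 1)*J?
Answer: -327615/8 ≈ -40952.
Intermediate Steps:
v(J) = -6*J
G(p) = -87/8 (G(p) = 78/(-16) + (-6*p)/p = 78*(-1/16) - 6 = -39/8 - 6 = -87/8)
G(222) - 1*40941 = -87/8 - 1*40941 = -87/8 - 40941 = -327615/8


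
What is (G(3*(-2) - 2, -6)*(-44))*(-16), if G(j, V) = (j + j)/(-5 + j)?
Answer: 11264/13 ≈ 866.46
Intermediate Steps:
G(j, V) = 2*j/(-5 + j) (G(j, V) = (2*j)/(-5 + j) = 2*j/(-5 + j))
(G(3*(-2) - 2, -6)*(-44))*(-16) = ((2*(3*(-2) - 2)/(-5 + (3*(-2) - 2)))*(-44))*(-16) = ((2*(-6 - 2)/(-5 + (-6 - 2)))*(-44))*(-16) = ((2*(-8)/(-5 - 8))*(-44))*(-16) = ((2*(-8)/(-13))*(-44))*(-16) = ((2*(-8)*(-1/13))*(-44))*(-16) = ((16/13)*(-44))*(-16) = -704/13*(-16) = 11264/13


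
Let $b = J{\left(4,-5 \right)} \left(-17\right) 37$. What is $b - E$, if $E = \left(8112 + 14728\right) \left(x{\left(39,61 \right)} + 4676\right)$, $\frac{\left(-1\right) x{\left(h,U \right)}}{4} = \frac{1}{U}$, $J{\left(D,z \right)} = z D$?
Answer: $- \frac{6513931500}{61} \approx -1.0679 \cdot 10^{8}$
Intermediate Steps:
$J{\left(D,z \right)} = D z$
$x{\left(h,U \right)} = - \frac{4}{U}$
$E = \frac{6514698880}{61}$ ($E = \left(8112 + 14728\right) \left(- \frac{4}{61} + 4676\right) = 22840 \left(\left(-4\right) \frac{1}{61} + 4676\right) = 22840 \left(- \frac{4}{61} + 4676\right) = 22840 \cdot \frac{285232}{61} = \frac{6514698880}{61} \approx 1.068 \cdot 10^{8}$)
$b = 12580$ ($b = 4 \left(-5\right) \left(-17\right) 37 = \left(-20\right) \left(-17\right) 37 = 340 \cdot 37 = 12580$)
$b - E = 12580 - \frac{6514698880}{61} = - \frac{6513931500}{61}$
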